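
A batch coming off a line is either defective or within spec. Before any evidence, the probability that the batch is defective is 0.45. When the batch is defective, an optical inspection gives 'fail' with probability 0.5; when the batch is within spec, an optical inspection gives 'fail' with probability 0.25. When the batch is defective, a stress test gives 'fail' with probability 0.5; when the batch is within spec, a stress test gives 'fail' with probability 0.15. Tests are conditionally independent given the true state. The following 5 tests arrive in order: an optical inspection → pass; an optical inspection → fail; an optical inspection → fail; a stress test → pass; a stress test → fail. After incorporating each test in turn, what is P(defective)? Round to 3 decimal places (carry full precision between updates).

0.811

After an optical inspection='pass': P(defective) = 0.5·0.4500 / (0.5·0.4500 + 0.75·0.5500) ≈ 0.3529
After an optical inspection='fail': P(defective) = 0.5·0.3529 / (0.5·0.3529 + 0.25·0.6471) ≈ 0.5217
After an optical inspection='fail': P(defective) = 0.5·0.5217 / (0.5·0.5217 + 0.25·0.4783) ≈ 0.6857
After a stress test='pass': P(defective) = 0.5·0.6857 / (0.5·0.6857 + 0.85·0.3143) ≈ 0.5621
After a stress test='fail': P(defective) = 0.5·0.5621 / (0.5·0.5621 + 0.15·0.4379) ≈ 0.8105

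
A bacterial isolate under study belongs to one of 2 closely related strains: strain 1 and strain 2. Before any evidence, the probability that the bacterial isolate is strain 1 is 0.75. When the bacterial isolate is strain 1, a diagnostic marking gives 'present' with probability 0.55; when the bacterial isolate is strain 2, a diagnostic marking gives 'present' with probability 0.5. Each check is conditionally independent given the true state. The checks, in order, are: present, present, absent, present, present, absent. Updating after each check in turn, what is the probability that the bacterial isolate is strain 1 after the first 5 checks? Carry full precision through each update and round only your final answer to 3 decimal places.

0.798

After 'present': P(strain 1) = 0.55·0.7500 / (0.55·0.7500 + 0.5·0.2500) ≈ 0.7674
After 'present': P(strain 1) = 0.55·0.7674 / (0.55·0.7674 + 0.5·0.2326) ≈ 0.7840
After 'absent': P(strain 1) = 0.45·0.7840 / (0.45·0.7840 + 0.5·0.2160) ≈ 0.7656
After 'present': P(strain 1) = 0.55·0.7656 / (0.55·0.7656 + 0.5·0.2344) ≈ 0.7823
After 'present': P(strain 1) = 0.55·0.7823 / (0.55·0.7823 + 0.5·0.2177) ≈ 0.7981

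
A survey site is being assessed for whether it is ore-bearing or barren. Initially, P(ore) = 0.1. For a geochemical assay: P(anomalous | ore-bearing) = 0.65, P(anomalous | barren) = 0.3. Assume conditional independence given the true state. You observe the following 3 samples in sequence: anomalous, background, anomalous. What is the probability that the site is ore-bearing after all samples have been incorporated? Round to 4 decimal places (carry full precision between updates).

After 'anomalous': P(ore) = 0.65·0.1000 / (0.65·0.1000 + 0.3·0.9000) ≈ 0.1940
After 'background': P(ore) = 0.35·0.1940 / (0.35·0.1940 + 0.7·0.8060) ≈ 0.1074
After 'anomalous': P(ore) = 0.65·0.1074 / (0.65·0.1074 + 0.3·0.8926) ≈ 0.2069

0.2069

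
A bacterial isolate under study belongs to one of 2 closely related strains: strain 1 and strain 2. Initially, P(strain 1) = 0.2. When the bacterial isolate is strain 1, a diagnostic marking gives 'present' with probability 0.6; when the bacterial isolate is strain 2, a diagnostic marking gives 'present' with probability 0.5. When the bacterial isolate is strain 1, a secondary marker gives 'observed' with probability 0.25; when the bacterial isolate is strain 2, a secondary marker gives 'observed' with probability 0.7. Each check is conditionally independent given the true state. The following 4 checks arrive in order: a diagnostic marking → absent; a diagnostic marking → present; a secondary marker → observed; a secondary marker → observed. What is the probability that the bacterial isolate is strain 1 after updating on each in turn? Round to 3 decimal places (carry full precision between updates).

0.030

Each posterior becomes the prior for the next update.
After a diagnostic marking='absent': P(strain 1) = 0.4·0.2000 / (0.4·0.2000 + 0.5·0.8000) ≈ 0.1667
After a diagnostic marking='present': P(strain 1) = 0.6·0.1667 / (0.6·0.1667 + 0.5·0.8333) ≈ 0.1935
After a secondary marker='observed': P(strain 1) = 0.25·0.1935 / (0.25·0.1935 + 0.7·0.8065) ≈ 0.0789
After a secondary marker='observed': P(strain 1) = 0.25·0.0789 / (0.25·0.0789 + 0.7·0.9211) ≈ 0.0297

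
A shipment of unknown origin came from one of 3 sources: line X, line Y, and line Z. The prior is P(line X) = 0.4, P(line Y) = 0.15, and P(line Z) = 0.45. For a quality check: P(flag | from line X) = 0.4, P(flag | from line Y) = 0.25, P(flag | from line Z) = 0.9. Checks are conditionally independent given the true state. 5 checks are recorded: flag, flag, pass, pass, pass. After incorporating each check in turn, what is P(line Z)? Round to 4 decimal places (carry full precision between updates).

0.0201

After 'flag': normaliser = 0.4·0.4000 + 0.25·0.1500 + 0.9·0.4500; P(line X) ≈ 0.2656, P(line Y) ≈ 0.0622, P(line Z) ≈ 0.6722
After 'flag': normaliser = 0.4·0.2656 + 0.25·0.0622 + 0.9·0.6722; P(line X) ≈ 0.1462, P(line Y) ≈ 0.0214, P(line Z) ≈ 0.8324
After 'pass': normaliser = 0.6·0.1462 + 0.75·0.0214 + 0.1·0.8324; P(line X) ≈ 0.4690, P(line Y) ≈ 0.0859, P(line Z) ≈ 0.4452
After 'pass': normaliser = 0.6·0.4690 + 0.75·0.0859 + 0.1·0.4452; P(line X) ≈ 0.7209, P(line Y) ≈ 0.1650, P(line Z) ≈ 0.1141
After 'pass': normaliser = 0.6·0.7209 + 0.75·0.1650 + 0.1·0.1141; P(line X) ≈ 0.7619, P(line Y) ≈ 0.2180, P(line Z) ≈ 0.0201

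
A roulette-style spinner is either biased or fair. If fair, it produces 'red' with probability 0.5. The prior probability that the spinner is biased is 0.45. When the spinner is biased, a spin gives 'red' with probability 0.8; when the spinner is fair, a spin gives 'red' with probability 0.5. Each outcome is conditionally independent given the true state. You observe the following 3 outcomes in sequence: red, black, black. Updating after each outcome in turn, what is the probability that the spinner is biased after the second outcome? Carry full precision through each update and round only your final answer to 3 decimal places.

Each posterior becomes the prior for the next update.
After 'red': P(biased) = 0.8·0.4500 / (0.8·0.4500 + 0.5·0.5500) ≈ 0.5669
After 'black': P(biased) = 0.2·0.5669 / (0.2·0.5669 + 0.5·0.4331) ≈ 0.3437

0.344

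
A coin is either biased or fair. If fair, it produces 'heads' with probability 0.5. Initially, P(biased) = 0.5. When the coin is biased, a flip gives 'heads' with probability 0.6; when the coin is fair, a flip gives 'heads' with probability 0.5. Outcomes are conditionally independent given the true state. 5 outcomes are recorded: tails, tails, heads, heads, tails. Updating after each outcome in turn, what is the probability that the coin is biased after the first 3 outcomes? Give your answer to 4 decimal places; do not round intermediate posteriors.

0.4344

After 'tails': P(biased) = 0.4·0.5000 / (0.4·0.5000 + 0.5·0.5000) ≈ 0.4444
After 'tails': P(biased) = 0.4·0.4444 / (0.4·0.4444 + 0.5·0.5556) ≈ 0.3902
After 'heads': P(biased) = 0.6·0.3902 / (0.6·0.3902 + 0.5·0.6098) ≈ 0.4344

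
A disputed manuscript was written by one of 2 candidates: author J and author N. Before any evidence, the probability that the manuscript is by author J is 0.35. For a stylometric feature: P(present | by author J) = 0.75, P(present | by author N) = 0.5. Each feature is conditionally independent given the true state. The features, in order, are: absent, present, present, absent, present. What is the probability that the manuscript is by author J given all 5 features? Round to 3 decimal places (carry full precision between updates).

0.312

After 'absent': P(author J) = 0.25·0.3500 / (0.25·0.3500 + 0.5·0.6500) ≈ 0.2121
After 'present': P(author J) = 0.75·0.2121 / (0.75·0.2121 + 0.5·0.7879) ≈ 0.2877
After 'present': P(author J) = 0.75·0.2877 / (0.75·0.2877 + 0.5·0.7123) ≈ 0.3772
After 'absent': P(author J) = 0.25·0.3772 / (0.25·0.3772 + 0.5·0.6228) ≈ 0.2325
After 'present': P(author J) = 0.75·0.2325 / (0.75·0.2325 + 0.5·0.7675) ≈ 0.3124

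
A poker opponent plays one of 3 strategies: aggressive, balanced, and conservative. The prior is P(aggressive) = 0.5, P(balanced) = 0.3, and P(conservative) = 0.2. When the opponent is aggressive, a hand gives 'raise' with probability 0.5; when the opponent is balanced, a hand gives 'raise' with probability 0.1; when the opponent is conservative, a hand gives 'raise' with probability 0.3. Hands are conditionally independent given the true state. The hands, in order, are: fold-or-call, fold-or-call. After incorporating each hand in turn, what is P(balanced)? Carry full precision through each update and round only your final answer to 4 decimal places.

After 'fold-or-call': normaliser = 0.5·0.5000 + 0.9·0.3000 + 0.7·0.2000; P(aggressive) ≈ 0.3788, P(balanced) ≈ 0.4091, P(conservative) ≈ 0.2121
After 'fold-or-call': normaliser = 0.5·0.3788 + 0.9·0.4091 + 0.7·0.2121; P(aggressive) ≈ 0.2682, P(balanced) ≈ 0.5215, P(conservative) ≈ 0.2103

0.5215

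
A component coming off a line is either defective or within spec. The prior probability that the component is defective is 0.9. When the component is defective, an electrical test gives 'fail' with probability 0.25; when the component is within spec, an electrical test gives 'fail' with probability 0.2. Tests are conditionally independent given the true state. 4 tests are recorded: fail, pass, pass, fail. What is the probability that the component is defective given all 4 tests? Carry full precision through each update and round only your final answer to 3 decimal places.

0.925

Apply Bayes' rule sequentially, carrying P(defective) forward.
After 'fail': P(defective) = 0.25·0.9000 / (0.25·0.9000 + 0.2·0.1000) ≈ 0.9184
After 'pass': P(defective) = 0.75·0.9184 / (0.75·0.9184 + 0.8·0.0816) ≈ 0.9134
After 'pass': P(defective) = 0.75·0.9134 / (0.75·0.9134 + 0.8·0.0866) ≈ 0.9082
After 'fail': P(defective) = 0.25·0.9082 / (0.25·0.9082 + 0.2·0.0918) ≈ 0.9251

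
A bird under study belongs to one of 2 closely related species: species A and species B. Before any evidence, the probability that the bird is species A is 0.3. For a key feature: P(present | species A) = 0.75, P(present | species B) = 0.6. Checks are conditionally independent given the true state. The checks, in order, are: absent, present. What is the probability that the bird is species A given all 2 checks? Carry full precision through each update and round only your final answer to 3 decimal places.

After 'absent': P(species A) = 0.25·0.3000 / (0.25·0.3000 + 0.4·0.7000) ≈ 0.2113
After 'present': P(species A) = 0.75·0.2113 / (0.75·0.2113 + 0.6·0.7887) ≈ 0.2508

0.251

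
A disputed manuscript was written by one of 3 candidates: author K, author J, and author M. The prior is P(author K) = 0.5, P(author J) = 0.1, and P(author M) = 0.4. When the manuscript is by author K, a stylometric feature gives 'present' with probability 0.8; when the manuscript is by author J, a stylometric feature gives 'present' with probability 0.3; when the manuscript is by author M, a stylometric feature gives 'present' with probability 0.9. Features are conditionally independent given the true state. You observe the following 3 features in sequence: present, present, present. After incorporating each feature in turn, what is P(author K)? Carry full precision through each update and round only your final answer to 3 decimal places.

After 'present': normaliser = 0.8·0.5000 + 0.3·0.1000 + 0.9·0.4000; P(author K) ≈ 0.5063, P(author J) ≈ 0.0380, P(author M) ≈ 0.4557
After 'present': normaliser = 0.8·0.5063 + 0.3·0.0380 + 0.9·0.4557; P(author K) ≈ 0.4900, P(author J) ≈ 0.0138, P(author M) ≈ 0.4962
After 'present': normaliser = 0.8·0.4900 + 0.3·0.0138 + 0.9·0.4962; P(author K) ≈ 0.4652, P(author J) ≈ 0.0049, P(author M) ≈ 0.5299

0.465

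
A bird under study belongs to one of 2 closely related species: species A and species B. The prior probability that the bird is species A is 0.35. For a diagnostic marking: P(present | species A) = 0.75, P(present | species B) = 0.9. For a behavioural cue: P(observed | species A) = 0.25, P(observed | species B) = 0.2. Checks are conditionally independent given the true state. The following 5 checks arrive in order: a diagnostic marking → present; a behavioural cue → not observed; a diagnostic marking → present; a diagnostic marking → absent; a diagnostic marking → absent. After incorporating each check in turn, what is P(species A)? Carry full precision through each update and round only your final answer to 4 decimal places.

After a diagnostic marking='present': P(species A) = 0.75·0.3500 / (0.75·0.3500 + 0.9·0.6500) ≈ 0.3097
After a behavioural cue='not observed': P(species A) = 0.75·0.3097 / (0.75·0.3097 + 0.8·0.6903) ≈ 0.2961
After a diagnostic marking='present': P(species A) = 0.75·0.2961 / (0.75·0.2961 + 0.9·0.7039) ≈ 0.2596
After a diagnostic marking='absent': P(species A) = 0.25·0.2596 / (0.25·0.2596 + 0.1·0.7404) ≈ 0.4671
After a diagnostic marking='absent': P(species A) = 0.25·0.4671 / (0.25·0.4671 + 0.1·0.5329) ≈ 0.6866

0.6866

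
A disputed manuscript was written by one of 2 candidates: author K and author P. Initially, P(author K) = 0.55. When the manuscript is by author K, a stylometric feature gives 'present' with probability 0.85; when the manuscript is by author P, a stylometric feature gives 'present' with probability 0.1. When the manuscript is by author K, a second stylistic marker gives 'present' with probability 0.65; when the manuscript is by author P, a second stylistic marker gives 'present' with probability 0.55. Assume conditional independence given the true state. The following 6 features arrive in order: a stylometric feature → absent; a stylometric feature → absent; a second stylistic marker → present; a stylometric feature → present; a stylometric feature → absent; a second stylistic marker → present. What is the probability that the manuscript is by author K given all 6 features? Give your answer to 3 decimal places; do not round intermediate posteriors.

0.063

After a stylometric feature='absent': P(author K) = 0.15·0.5500 / (0.15·0.5500 + 0.9·0.4500) ≈ 0.1692
After a stylometric feature='absent': P(author K) = 0.15·0.1692 / (0.15·0.1692 + 0.9·0.8308) ≈ 0.0328
After a second stylistic marker='present': P(author K) = 0.65·0.0328 / (0.65·0.0328 + 0.55·0.9672) ≈ 0.0386
After a stylometric feature='present': P(author K) = 0.85·0.0386 / (0.85·0.0386 + 0.1·0.9614) ≈ 0.2543
After a stylometric feature='absent': P(author K) = 0.15·0.2543 / (0.15·0.2543 + 0.9·0.7457) ≈ 0.0538
After a second stylistic marker='present': P(author K) = 0.65·0.0538 / (0.65·0.0538 + 0.55·0.9462) ≈ 0.0629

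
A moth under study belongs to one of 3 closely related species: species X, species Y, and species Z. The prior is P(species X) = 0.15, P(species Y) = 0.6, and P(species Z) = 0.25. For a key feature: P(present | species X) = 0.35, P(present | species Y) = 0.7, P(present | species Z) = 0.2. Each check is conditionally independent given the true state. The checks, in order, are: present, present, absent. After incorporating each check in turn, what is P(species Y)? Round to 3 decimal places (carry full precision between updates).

After 'present': normaliser = 0.35·0.1500 + 0.7·0.6000 + 0.2·0.2500; P(species X) ≈ 0.1005, P(species Y) ≈ 0.8038, P(species Z) ≈ 0.0957
After 'present': normaliser = 0.35·0.1005 + 0.7·0.8038 + 0.2·0.0957; P(species X) ≈ 0.0570, P(species Y) ≈ 0.9120, P(species Z) ≈ 0.0310
After 'absent': normaliser = 0.65·0.0570 + 0.3·0.9120 + 0.8·0.0310; P(species X) ≈ 0.1104, P(species Y) ≈ 0.8156, P(species Z) ≈ 0.0740

0.816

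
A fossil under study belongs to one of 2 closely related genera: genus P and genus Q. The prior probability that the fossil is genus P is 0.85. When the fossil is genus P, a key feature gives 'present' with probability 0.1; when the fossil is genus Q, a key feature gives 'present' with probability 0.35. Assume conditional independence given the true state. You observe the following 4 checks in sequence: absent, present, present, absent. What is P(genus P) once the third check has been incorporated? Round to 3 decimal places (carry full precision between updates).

0.390

Each posterior becomes the prior for the next update.
After 'absent': P(genus P) = 0.9·0.8500 / (0.9·0.8500 + 0.65·0.1500) ≈ 0.8870
After 'present': P(genus P) = 0.1·0.8870 / (0.1·0.8870 + 0.35·0.1130) ≈ 0.6915
After 'present': P(genus P) = 0.1·0.6915 / (0.1·0.6915 + 0.35·0.3085) ≈ 0.3904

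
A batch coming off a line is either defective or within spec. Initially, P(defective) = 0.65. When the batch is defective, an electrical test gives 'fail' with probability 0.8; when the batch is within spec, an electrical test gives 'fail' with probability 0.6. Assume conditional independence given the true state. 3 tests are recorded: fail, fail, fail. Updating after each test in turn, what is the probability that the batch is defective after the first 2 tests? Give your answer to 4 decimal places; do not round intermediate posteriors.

After 'fail': P(defective) = 0.8·0.6500 / (0.8·0.6500 + 0.6·0.3500) ≈ 0.7123
After 'fail': P(defective) = 0.8·0.7123 / (0.8·0.7123 + 0.6·0.2877) ≈ 0.7675

0.7675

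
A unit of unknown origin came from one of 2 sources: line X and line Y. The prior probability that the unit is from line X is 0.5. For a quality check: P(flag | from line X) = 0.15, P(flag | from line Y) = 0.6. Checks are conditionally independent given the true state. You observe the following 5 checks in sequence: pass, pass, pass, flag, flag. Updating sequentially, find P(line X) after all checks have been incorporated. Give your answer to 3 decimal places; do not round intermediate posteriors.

0.375

After 'pass': P(line X) = 0.85·0.5000 / (0.85·0.5000 + 0.4·0.5000) ≈ 0.6800
After 'pass': P(line X) = 0.85·0.6800 / (0.85·0.6800 + 0.4·0.3200) ≈ 0.8187
After 'pass': P(line X) = 0.85·0.8187 / (0.85·0.8187 + 0.4·0.1813) ≈ 0.9056
After 'flag': P(line X) = 0.15·0.9056 / (0.15·0.9056 + 0.6·0.0944) ≈ 0.7058
After 'flag': P(line X) = 0.15·0.7058 / (0.15·0.7058 + 0.6·0.2942) ≈ 0.3749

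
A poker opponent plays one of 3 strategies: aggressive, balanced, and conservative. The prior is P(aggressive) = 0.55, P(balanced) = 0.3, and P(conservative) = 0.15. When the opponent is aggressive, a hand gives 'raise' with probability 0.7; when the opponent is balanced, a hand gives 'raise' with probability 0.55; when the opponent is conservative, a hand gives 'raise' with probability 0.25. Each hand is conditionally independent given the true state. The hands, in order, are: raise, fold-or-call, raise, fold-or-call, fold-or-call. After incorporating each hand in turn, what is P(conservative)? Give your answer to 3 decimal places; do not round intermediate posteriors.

Apply Bayes' rule sequentially, carrying P(conservative) forward.
After 'raise': normaliser = 0.7·0.5500 + 0.55·0.3000 + 0.25·0.1500; P(aggressive) ≈ 0.6553, P(balanced) ≈ 0.2809, P(conservative) ≈ 0.0638
After 'fold-or-call': normaliser = 0.3·0.6553 + 0.45·0.2809 + 0.75·0.0638; P(aggressive) ≈ 0.5301, P(balanced) ≈ 0.3408, P(conservative) ≈ 0.1291
After 'raise': normaliser = 0.7·0.5301 + 0.55·0.3408 + 0.25·0.1291; P(aggressive) ≈ 0.6281, P(balanced) ≈ 0.3173, P(conservative) ≈ 0.0546
After 'fold-or-call': normaliser = 0.3·0.6281 + 0.45·0.3173 + 0.75·0.0546; P(aggressive) ≈ 0.5063, P(balanced) ≈ 0.3836, P(conservative) ≈ 0.1101
After 'fold-or-call': normaliser = 0.3·0.5063 + 0.45·0.3836 + 0.75·0.1101; P(aggressive) ≈ 0.3731, P(balanced) ≈ 0.4241, P(conservative) ≈ 0.2028

0.203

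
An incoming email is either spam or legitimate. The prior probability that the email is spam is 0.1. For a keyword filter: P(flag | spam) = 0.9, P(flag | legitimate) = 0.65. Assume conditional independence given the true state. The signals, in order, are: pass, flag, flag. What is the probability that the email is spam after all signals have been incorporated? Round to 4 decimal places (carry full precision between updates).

After 'pass': P(spam) = 0.1·0.1000 / (0.1·0.1000 + 0.35·0.9000) ≈ 0.0308
After 'flag': P(spam) = 0.9·0.0308 / (0.9·0.0308 + 0.65·0.9692) ≈ 0.0421
After 'flag': P(spam) = 0.9·0.0421 / (0.9·0.0421 + 0.65·0.9579) ≈ 0.0574

0.0574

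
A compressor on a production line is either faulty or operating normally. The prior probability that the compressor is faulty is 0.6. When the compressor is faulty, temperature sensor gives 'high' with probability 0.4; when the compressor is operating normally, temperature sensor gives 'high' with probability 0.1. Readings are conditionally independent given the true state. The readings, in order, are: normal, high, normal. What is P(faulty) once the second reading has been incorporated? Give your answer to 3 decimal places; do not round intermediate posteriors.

Apply Bayes' rule sequentially, carrying P(faulty) forward.
After 'normal': P(faulty) = 0.6·0.6000 / (0.6·0.6000 + 0.9·0.4000) ≈ 0.5000
After 'high': P(faulty) = 0.4·0.5000 / (0.4·0.5000 + 0.1·0.5000) ≈ 0.8000

0.800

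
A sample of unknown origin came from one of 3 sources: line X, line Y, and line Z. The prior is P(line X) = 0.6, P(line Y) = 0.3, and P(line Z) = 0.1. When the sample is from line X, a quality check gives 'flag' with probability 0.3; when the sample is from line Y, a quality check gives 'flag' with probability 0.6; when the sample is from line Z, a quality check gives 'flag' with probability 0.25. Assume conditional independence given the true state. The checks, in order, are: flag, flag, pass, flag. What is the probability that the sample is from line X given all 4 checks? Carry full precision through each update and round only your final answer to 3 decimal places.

Apply Bayes' rule sequentially, carrying P(line X) forward.
After 'flag': normaliser = 0.3·0.6000 + 0.6·0.3000 + 0.25·0.1000; P(line X) ≈ 0.4675, P(line Y) ≈ 0.4675, P(line Z) ≈ 0.0649
After 'flag': normaliser = 0.3·0.4675 + 0.6·0.4675 + 0.25·0.0649; P(line X) ≈ 0.3210, P(line Y) ≈ 0.6419, P(line Z) ≈ 0.0371
After 'pass': normaliser = 0.7·0.3210 + 0.4·0.6419 + 0.75·0.0371; P(line X) ≈ 0.4411, P(line Y) ≈ 0.5042, P(line Z) ≈ 0.0547
After 'flag': normaliser = 0.3·0.4411 + 0.6·0.5042 + 0.25·0.0547; P(line X) ≈ 0.2951, P(line Y) ≈ 0.6744, P(line Z) ≈ 0.0305

0.295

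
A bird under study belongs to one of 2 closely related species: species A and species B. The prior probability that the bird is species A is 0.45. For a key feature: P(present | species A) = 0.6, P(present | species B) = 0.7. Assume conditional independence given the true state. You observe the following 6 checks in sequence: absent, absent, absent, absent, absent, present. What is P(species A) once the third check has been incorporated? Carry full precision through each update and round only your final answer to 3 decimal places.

0.660

Each posterior becomes the prior for the next update.
After 'absent': P(species A) = 0.4·0.4500 / (0.4·0.4500 + 0.3·0.5500) ≈ 0.5217
After 'absent': P(species A) = 0.4·0.5217 / (0.4·0.5217 + 0.3·0.4783) ≈ 0.5926
After 'absent': P(species A) = 0.4·0.5926 / (0.4·0.5926 + 0.3·0.4074) ≈ 0.6598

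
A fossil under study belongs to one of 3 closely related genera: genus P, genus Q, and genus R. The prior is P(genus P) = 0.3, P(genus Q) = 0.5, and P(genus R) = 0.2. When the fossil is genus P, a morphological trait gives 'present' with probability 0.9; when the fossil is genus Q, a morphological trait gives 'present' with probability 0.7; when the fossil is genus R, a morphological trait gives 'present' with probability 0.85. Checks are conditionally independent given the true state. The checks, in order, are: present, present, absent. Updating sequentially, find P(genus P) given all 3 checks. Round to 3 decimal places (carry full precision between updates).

After 'present': normaliser = 0.9·0.3000 + 0.7·0.5000 + 0.85·0.2000; P(genus P) ≈ 0.3418, P(genus Q) ≈ 0.4430, P(genus R) ≈ 0.2152
After 'present': normaliser = 0.9·0.3418 + 0.7·0.4430 + 0.85·0.2152; P(genus P) ≈ 0.3842, P(genus Q) ≈ 0.3874, P(genus R) ≈ 0.2285
After 'absent': normaliser = 0.1·0.3842 + 0.3·0.3874 + 0.15·0.2285; P(genus P) ≈ 0.2034, P(genus Q) ≈ 0.6152, P(genus R) ≈ 0.1814

0.203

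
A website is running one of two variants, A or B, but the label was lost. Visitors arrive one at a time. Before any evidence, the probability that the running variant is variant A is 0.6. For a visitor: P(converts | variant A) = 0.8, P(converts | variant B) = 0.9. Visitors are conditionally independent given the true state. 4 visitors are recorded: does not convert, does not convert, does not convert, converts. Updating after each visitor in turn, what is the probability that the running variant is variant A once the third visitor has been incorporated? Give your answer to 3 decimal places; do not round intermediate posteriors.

0.923

After 'does not convert': P(A) = 0.2·0.6000 / (0.2·0.6000 + 0.1·0.4000) ≈ 0.7500
After 'does not convert': P(A) = 0.2·0.7500 / (0.2·0.7500 + 0.1·0.2500) ≈ 0.8571
After 'does not convert': P(A) = 0.2·0.8571 / (0.2·0.8571 + 0.1·0.1429) ≈ 0.9231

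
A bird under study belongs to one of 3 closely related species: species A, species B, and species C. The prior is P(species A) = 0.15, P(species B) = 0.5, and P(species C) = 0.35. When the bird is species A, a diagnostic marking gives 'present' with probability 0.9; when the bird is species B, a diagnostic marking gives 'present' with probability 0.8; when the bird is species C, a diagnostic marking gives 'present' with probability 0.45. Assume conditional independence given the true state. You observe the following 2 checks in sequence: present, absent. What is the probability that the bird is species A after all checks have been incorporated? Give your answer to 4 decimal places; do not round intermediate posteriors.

0.0749

After 'present': normaliser = 0.9·0.1500 + 0.8·0.5000 + 0.45·0.3500; P(species A) ≈ 0.1949, P(species B) ≈ 0.5776, P(species C) ≈ 0.2274
After 'absent': normaliser = 0.1·0.1949 + 0.2·0.5776 + 0.55·0.2274; P(species A) ≈ 0.0749, P(species B) ≈ 0.4441, P(species C) ≈ 0.4809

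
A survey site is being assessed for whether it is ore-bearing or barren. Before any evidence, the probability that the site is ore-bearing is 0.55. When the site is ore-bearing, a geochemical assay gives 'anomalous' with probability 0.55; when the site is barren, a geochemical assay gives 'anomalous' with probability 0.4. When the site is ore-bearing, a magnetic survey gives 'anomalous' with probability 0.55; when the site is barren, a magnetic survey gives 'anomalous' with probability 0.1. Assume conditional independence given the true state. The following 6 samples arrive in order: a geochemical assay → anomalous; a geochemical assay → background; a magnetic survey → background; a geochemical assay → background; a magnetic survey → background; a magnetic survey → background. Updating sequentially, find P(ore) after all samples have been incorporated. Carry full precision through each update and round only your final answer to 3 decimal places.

0.106

After a geochemical assay='anomalous': P(ore) = 0.55·0.5500 / (0.55·0.5500 + 0.4·0.4500) ≈ 0.6269
After a geochemical assay='background': P(ore) = 0.45·0.6269 / (0.45·0.6269 + 0.6·0.3731) ≈ 0.5576
After a magnetic survey='background': P(ore) = 0.45·0.5576 / (0.45·0.5576 + 0.9·0.4424) ≈ 0.3866
After a geochemical assay='background': P(ore) = 0.45·0.3866 / (0.45·0.3866 + 0.6·0.6134) ≈ 0.3210
After a magnetic survey='background': P(ore) = 0.45·0.3210 / (0.45·0.3210 + 0.9·0.6790) ≈ 0.1912
After a magnetic survey='background': P(ore) = 0.45·0.1912 / (0.45·0.1912 + 0.9·0.8088) ≈ 0.1057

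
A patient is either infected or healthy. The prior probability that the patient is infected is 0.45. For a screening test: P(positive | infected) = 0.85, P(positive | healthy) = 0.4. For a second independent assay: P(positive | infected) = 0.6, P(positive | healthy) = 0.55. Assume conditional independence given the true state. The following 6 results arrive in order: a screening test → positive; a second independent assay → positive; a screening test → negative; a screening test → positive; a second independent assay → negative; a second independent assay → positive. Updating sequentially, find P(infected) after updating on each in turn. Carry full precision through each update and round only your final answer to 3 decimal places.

After a screening test='positive': P(infected) = 0.85·0.4500 / (0.85·0.4500 + 0.4·0.5500) ≈ 0.6349
After a second independent assay='positive': P(infected) = 0.6·0.6349 / (0.6·0.6349 + 0.55·0.3651) ≈ 0.6548
After a screening test='negative': P(infected) = 0.15·0.6548 / (0.15·0.6548 + 0.6·0.3452) ≈ 0.3217
After a screening test='positive': P(infected) = 0.85·0.3217 / (0.85·0.3217 + 0.4·0.6783) ≈ 0.5019
After a second independent assay='negative': P(infected) = 0.4·0.5019 / (0.4·0.5019 + 0.45·0.4981) ≈ 0.4725
After a second independent assay='positive': P(infected) = 0.6·0.4725 / (0.6·0.4725 + 0.55·0.5275) ≈ 0.4942

0.494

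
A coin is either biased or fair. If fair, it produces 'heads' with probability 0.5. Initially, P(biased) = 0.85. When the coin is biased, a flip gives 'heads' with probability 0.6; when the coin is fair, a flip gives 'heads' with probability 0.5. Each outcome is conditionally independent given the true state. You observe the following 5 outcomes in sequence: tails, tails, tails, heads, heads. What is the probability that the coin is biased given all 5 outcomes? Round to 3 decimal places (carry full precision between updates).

0.807

After 'tails': P(biased) = 0.4·0.8500 / (0.4·0.8500 + 0.5·0.1500) ≈ 0.8193
After 'tails': P(biased) = 0.4·0.8193 / (0.4·0.8193 + 0.5·0.1807) ≈ 0.7839
After 'tails': P(biased) = 0.4·0.7839 / (0.4·0.7839 + 0.5·0.2161) ≈ 0.7437
After 'heads': P(biased) = 0.6·0.7437 / (0.6·0.7437 + 0.5·0.2563) ≈ 0.7769
After 'heads': P(biased) = 0.6·0.7769 / (0.6·0.7769 + 0.5·0.2231) ≈ 0.8069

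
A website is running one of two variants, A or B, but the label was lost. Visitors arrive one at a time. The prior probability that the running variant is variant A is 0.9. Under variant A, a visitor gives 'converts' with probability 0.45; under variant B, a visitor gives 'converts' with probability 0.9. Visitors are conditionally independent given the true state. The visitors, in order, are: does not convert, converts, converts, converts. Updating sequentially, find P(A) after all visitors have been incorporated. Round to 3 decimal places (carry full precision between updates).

0.861

Apply Bayes' rule sequentially, carrying P(A) forward.
After 'does not convert': P(A) = 0.55·0.9000 / (0.55·0.9000 + 0.1·0.1000) ≈ 0.9802
After 'converts': P(A) = 0.45·0.9802 / (0.45·0.9802 + 0.9·0.0198) ≈ 0.9612
After 'converts': P(A) = 0.45·0.9612 / (0.45·0.9612 + 0.9·0.0388) ≈ 0.9252
After 'converts': P(A) = 0.45·0.9252 / (0.45·0.9252 + 0.9·0.0748) ≈ 0.8609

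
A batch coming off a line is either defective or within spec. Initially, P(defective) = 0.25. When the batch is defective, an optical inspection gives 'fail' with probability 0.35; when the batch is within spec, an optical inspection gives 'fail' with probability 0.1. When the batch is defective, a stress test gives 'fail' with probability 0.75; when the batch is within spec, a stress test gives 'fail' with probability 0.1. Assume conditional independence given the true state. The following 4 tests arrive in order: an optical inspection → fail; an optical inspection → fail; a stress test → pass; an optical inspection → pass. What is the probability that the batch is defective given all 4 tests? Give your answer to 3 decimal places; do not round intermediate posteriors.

0.450

After an optical inspection='fail': P(defective) = 0.35·0.2500 / (0.35·0.2500 + 0.1·0.7500) ≈ 0.5385
After an optical inspection='fail': P(defective) = 0.35·0.5385 / (0.35·0.5385 + 0.1·0.4615) ≈ 0.8033
After a stress test='pass': P(defective) = 0.25·0.8033 / (0.25·0.8033 + 0.9·0.1967) ≈ 0.5315
After an optical inspection='pass': P(defective) = 0.65·0.5315 / (0.65·0.5315 + 0.9·0.4685) ≈ 0.4503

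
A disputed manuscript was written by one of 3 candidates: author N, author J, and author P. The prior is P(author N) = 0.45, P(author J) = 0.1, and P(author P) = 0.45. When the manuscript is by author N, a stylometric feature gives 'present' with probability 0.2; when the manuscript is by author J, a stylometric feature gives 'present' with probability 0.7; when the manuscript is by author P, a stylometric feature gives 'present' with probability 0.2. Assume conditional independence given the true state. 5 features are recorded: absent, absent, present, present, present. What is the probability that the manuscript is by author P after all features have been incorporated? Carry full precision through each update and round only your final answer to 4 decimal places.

0.2994

After 'absent': normaliser = 0.8·0.4500 + 0.3·0.1000 + 0.8·0.4500; P(author N) ≈ 0.4800, P(author J) ≈ 0.0400, P(author P) ≈ 0.4800
After 'absent': normaliser = 0.8·0.4800 + 0.3·0.0400 + 0.8·0.4800; P(author N) ≈ 0.4923, P(author J) ≈ 0.0154, P(author P) ≈ 0.4923
After 'present': normaliser = 0.2·0.4923 + 0.7·0.0154 + 0.2·0.4923; P(author N) ≈ 0.4741, P(author J) ≈ 0.0519, P(author P) ≈ 0.4741
After 'present': normaliser = 0.2·0.4741 + 0.7·0.0519 + 0.2·0.4741; P(author N) ≈ 0.4197, P(author J) ≈ 0.1607, P(author P) ≈ 0.4197
After 'present': normaliser = 0.2·0.4197 + 0.7·0.1607 + 0.2·0.4197; P(author N) ≈ 0.2994, P(author J) ≈ 0.4012, P(author P) ≈ 0.2994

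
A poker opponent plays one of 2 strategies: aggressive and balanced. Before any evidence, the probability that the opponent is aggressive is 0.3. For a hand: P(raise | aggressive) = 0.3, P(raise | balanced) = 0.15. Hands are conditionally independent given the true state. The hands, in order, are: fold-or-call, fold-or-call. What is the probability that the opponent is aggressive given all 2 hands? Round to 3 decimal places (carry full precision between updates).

Each posterior becomes the prior for the next update.
After 'fold-or-call': P(aggressive) = 0.7·0.3000 / (0.7·0.3000 + 0.85·0.7000) ≈ 0.2609
After 'fold-or-call': P(aggressive) = 0.7·0.2609 / (0.7·0.2609 + 0.85·0.7391) ≈ 0.2252

0.225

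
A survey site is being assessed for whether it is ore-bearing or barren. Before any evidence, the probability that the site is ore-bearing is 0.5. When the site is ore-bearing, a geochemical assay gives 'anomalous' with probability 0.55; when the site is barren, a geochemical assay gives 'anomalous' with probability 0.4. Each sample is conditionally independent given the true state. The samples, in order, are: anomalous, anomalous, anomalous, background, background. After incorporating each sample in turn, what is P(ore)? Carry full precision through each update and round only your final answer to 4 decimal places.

After 'anomalous': P(ore) = 0.55·0.5000 / (0.55·0.5000 + 0.4·0.5000) ≈ 0.5789
After 'anomalous': P(ore) = 0.55·0.5789 / (0.55·0.5789 + 0.4·0.4211) ≈ 0.6541
After 'anomalous': P(ore) = 0.55·0.6541 / (0.55·0.6541 + 0.4·0.3459) ≈ 0.7222
After 'background': P(ore) = 0.45·0.7222 / (0.45·0.7222 + 0.6·0.2778) ≈ 0.6610
After 'background': P(ore) = 0.45·0.6610 / (0.45·0.6610 + 0.6·0.3390) ≈ 0.5939

0.5939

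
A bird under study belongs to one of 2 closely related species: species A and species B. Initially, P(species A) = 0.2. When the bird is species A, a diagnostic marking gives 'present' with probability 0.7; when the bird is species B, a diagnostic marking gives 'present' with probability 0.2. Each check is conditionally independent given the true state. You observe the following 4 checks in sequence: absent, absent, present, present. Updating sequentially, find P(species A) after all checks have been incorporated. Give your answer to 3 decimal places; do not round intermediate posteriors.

0.301

After 'absent': P(species A) = 0.3·0.2000 / (0.3·0.2000 + 0.8·0.8000) ≈ 0.0857
After 'absent': P(species A) = 0.3·0.0857 / (0.3·0.0857 + 0.8·0.9143) ≈ 0.0340
After 'present': P(species A) = 0.7·0.0340 / (0.7·0.0340 + 0.2·0.9660) ≈ 0.1096
After 'present': P(species A) = 0.7·0.1096 / (0.7·0.1096 + 0.2·0.8904) ≈ 0.3010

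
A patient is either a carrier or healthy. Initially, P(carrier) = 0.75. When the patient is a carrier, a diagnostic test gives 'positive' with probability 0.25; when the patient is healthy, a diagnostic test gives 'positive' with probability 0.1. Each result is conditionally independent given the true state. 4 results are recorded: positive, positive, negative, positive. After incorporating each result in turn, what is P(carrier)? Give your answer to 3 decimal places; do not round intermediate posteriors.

0.975

After 'positive': P(carrier) = 0.25·0.7500 / (0.25·0.7500 + 0.1·0.2500) ≈ 0.8824
After 'positive': P(carrier) = 0.25·0.8824 / (0.25·0.8824 + 0.1·0.1176) ≈ 0.9494
After 'negative': P(carrier) = 0.75·0.9494 / (0.75·0.9494 + 0.9·0.0506) ≈ 0.9398
After 'positive': P(carrier) = 0.25·0.9398 / (0.25·0.9398 + 0.1·0.0602) ≈ 0.9750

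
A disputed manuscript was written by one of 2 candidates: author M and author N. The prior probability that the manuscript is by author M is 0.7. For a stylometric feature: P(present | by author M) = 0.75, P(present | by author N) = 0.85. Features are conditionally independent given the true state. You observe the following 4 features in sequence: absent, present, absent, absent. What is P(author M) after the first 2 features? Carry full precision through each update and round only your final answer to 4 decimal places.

0.7743

After 'absent': P(author M) = 0.25·0.7000 / (0.25·0.7000 + 0.15·0.3000) ≈ 0.7955
After 'present': P(author M) = 0.75·0.7955 / (0.75·0.7955 + 0.85·0.2045) ≈ 0.7743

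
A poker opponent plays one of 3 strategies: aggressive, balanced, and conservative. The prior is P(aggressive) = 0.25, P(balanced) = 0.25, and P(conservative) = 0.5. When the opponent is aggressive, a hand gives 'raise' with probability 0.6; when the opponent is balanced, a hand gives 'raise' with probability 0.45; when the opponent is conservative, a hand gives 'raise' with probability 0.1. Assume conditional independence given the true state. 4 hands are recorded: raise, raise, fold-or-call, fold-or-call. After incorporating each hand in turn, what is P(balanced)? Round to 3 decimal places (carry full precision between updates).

After 'raise': normaliser = 0.6·0.2500 + 0.45·0.2500 + 0.1·0.5000; P(aggressive) ≈ 0.4800, P(balanced) ≈ 0.3600, P(conservative) ≈ 0.1600
After 'raise': normaliser = 0.6·0.4800 + 0.45·0.3600 + 0.1·0.1600; P(aggressive) ≈ 0.6180, P(balanced) ≈ 0.3476, P(conservative) ≈ 0.0343
After 'fold-or-call': normaliser = 0.4·0.6180 + 0.55·0.3476 + 0.9·0.0343; P(aggressive) ≈ 0.5267, P(balanced) ≈ 0.4074, P(conservative) ≈ 0.0658
After 'fold-or-call': normaliser = 0.4·0.5267 + 0.55·0.4074 + 0.9·0.0658; P(aggressive) ≈ 0.4265, P(balanced) ≈ 0.4536, P(conservative) ≈ 0.1200

0.454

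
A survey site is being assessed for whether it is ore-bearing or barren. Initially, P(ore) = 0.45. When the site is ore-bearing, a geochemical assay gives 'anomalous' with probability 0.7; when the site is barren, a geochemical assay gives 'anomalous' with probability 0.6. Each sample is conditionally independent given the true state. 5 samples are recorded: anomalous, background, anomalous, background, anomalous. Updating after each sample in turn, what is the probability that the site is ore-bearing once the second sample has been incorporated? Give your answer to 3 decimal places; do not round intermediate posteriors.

Each posterior becomes the prior for the next update.
After 'anomalous': P(ore) = 0.7·0.4500 / (0.7·0.4500 + 0.6·0.5500) ≈ 0.4884
After 'background': P(ore) = 0.3·0.4884 / (0.3·0.4884 + 0.4·0.5116) ≈ 0.4172

0.417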